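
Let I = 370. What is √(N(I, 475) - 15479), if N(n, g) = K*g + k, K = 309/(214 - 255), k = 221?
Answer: 3*I*√3518497/41 ≈ 137.25*I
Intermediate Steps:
K = -309/41 (K = 309/(-41) = 309*(-1/41) = -309/41 ≈ -7.5366)
N(n, g) = 221 - 309*g/41 (N(n, g) = -309*g/41 + 221 = 221 - 309*g/41)
√(N(I, 475) - 15479) = √((221 - 309/41*475) - 15479) = √((221 - 146775/41) - 15479) = √(-137714/41 - 15479) = √(-772353/41) = 3*I*√3518497/41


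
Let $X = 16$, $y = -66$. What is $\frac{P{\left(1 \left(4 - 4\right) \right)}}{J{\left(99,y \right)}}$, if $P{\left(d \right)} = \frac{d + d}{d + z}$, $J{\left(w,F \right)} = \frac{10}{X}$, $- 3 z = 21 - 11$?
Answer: $0$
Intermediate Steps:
$z = - \frac{10}{3}$ ($z = - \frac{21 - 11}{3} = \left(- \frac{1}{3}\right) 10 = - \frac{10}{3} \approx -3.3333$)
$J{\left(w,F \right)} = \frac{5}{8}$ ($J{\left(w,F \right)} = \frac{10}{16} = 10 \cdot \frac{1}{16} = \frac{5}{8}$)
$P{\left(d \right)} = \frac{2 d}{- \frac{10}{3} + d}$ ($P{\left(d \right)} = \frac{d + d}{d - \frac{10}{3}} = \frac{2 d}{- \frac{10}{3} + d}$)
$\frac{P{\left(1 \left(4 - 4\right) \right)}}{J{\left(99,y \right)}} = \frac{6 \cdot 1 \left(4 - 4\right) \frac{1}{-10 + 3 \cdot 1 \left(4 - 4\right)}}{\frac{5}{8}} = \frac{6 \cdot 1 \cdot 0}{-10 + 3 \cdot 1 \cdot 0} \cdot \frac{8}{5} = 6 \cdot 0 \frac{1}{-10 + 3 \cdot 0} \cdot \frac{8}{5} = 6 \cdot 0 \frac{1}{-10 + 0} \cdot \frac{8}{5} = 6 \cdot 0 \frac{1}{-10} \cdot \frac{8}{5} = 6 \cdot 0 \left(- \frac{1}{10}\right) \frac{8}{5} = 0 \cdot \frac{8}{5} = 0$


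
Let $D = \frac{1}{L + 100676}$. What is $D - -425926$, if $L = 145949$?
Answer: $\frac{105043999751}{246625} \approx 4.2593 \cdot 10^{5}$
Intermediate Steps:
$D = \frac{1}{246625}$ ($D = \frac{1}{145949 + 100676} = \frac{1}{246625} \approx 4.0547 \cdot 10^{-6}$)
$D - -425926 = \frac{1}{246625} - -425926 = \frac{1}{246625} + 425926 = \frac{105043999751}{246625}$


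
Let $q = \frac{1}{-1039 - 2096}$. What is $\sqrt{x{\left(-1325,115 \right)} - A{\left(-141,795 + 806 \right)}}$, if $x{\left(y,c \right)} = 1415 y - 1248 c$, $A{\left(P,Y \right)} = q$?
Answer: $\frac{2 i \sqrt{4959310048935}}{3135} \approx 1420.7 i$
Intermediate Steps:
$q = - \frac{1}{3135}$ ($q = \frac{1}{-3135} = - \frac{1}{3135} \approx -0.00031898$)
$A{\left(P,Y \right)} = - \frac{1}{3135}$
$x{\left(y,c \right)} = - 1248 c + 1415 y$
$\sqrt{x{\left(-1325,115 \right)} - A{\left(-141,795 + 806 \right)}} = \sqrt{\left(\left(-1248\right) 115 + 1415 \left(-1325\right)\right) - - \frac{1}{3135}} = \sqrt{\left(-143520 - 1874875\right) + \frac{1}{3135}} = \sqrt{-2018395 + \frac{1}{3135}} = \sqrt{- \frac{6327668324}{3135}} = \frac{2 i \sqrt{4959310048935}}{3135}$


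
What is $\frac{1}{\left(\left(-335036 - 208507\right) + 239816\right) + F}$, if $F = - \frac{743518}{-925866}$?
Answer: $- \frac{462933}{140604879532} \approx -3.2924 \cdot 10^{-6}$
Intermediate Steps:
$F = \frac{371759}{462933}$ ($F = \left(-743518\right) \left(- \frac{1}{925866}\right) = \frac{371759}{462933} \approx 0.80305$)
$\frac{1}{\left(\left(-335036 - 208507\right) + 239816\right) + F} = \frac{1}{\left(\left(-335036 - 208507\right) + 239816\right) + \frac{371759}{462933}} = \frac{1}{\left(-543543 + 239816\right) + \frac{371759}{462933}} = \frac{1}{-303727 + \frac{371759}{462933}} = \frac{1}{- \frac{140604879532}{462933}} = - \frac{462933}{140604879532}$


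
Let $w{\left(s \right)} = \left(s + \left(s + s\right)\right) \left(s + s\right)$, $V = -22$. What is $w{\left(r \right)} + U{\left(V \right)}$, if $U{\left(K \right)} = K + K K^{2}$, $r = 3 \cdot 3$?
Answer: $-10184$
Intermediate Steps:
$r = 9$
$w{\left(s \right)} = 6 s^{2}$ ($w{\left(s \right)} = \left(s + 2 s\right) 2 s = 3 s 2 s = 6 s^{2}$)
$U{\left(K \right)} = K + K^{3}$
$w{\left(r \right)} + U{\left(V \right)} = 6 \cdot 9^{2} + \left(-22 + \left(-22\right)^{3}\right) = 6 \cdot 81 - 10670 = 486 - 10670 = -10184$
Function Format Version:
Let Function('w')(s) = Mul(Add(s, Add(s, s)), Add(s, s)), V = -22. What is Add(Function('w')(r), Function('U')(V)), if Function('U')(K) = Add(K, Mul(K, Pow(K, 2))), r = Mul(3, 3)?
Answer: -10184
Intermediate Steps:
r = 9
Function('w')(s) = Mul(6, Pow(s, 2)) (Function('w')(s) = Mul(Add(s, Mul(2, s)), Mul(2, s)) = Mul(Mul(3, s), Mul(2, s)) = Mul(6, Pow(s, 2)))
Function('U')(K) = Add(K, Pow(K, 3))
Add(Function('w')(r), Function('U')(V)) = Add(Mul(6, Pow(9, 2)), Add(-22, Pow(-22, 3))) = Add(Mul(6, 81), Add(-22, -10648)) = Add(486, -10670) = -10184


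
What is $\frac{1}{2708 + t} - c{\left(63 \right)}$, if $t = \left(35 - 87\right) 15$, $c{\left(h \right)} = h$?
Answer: $- \frac{121463}{1928} \approx -63.0$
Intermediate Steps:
$t = -780$ ($t = \left(-52\right) 15 = -780$)
$\frac{1}{2708 + t} - c{\left(63 \right)} = \frac{1}{2708 - 780} - 63 = \frac{1}{1928} - 63 = - \frac{121463}{1928}$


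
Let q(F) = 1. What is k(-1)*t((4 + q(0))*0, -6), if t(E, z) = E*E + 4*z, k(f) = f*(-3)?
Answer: -72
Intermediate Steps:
k(f) = -3*f
t(E, z) = E² + 4*z
k(-1)*t((4 + q(0))*0, -6) = (-3*(-1))*(((4 + 1)*0)² + 4*(-6)) = 3*((5*0)² - 24) = 3*(0² - 24) = 3*(0 - 24) = 3*(-24) = -72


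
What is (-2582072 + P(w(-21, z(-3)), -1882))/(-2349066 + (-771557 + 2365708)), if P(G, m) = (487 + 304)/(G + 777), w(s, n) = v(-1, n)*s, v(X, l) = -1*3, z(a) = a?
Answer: 309848527/90589800 ≈ 3.4203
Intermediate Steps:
v(X, l) = -3
w(s, n) = -3*s
P(G, m) = 791/(777 + G)
(-2582072 + P(w(-21, z(-3)), -1882))/(-2349066 + (-771557 + 2365708)) = (-2582072 + 791/(777 - 3*(-21)))/(-2349066 + (-771557 + 2365708)) = (-2582072 + 791/(777 + 63))/(-2349066 + 1594151) = (-2582072 + 791/840)/(-754915) = (-2582072 + 791*(1/840))*(-1/754915) = (-2582072 + 113/120)*(-1/754915) = -309848527/120*(-1/754915) = 309848527/90589800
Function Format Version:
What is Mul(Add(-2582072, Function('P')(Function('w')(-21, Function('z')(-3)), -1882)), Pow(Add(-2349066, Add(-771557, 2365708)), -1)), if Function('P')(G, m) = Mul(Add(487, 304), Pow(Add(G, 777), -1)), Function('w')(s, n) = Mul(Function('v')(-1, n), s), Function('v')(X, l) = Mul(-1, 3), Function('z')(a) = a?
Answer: Rational(309848527, 90589800) ≈ 3.4203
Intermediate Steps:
Function('v')(X, l) = -3
Function('w')(s, n) = Mul(-3, s)
Function('P')(G, m) = Mul(791, Pow(Add(777, G), -1))
Mul(Add(-2582072, Function('P')(Function('w')(-21, Function('z')(-3)), -1882)), Pow(Add(-2349066, Add(-771557, 2365708)), -1)) = Mul(Add(-2582072, Mul(791, Pow(Add(777, Mul(-3, -21)), -1))), Pow(Add(-2349066, Add(-771557, 2365708)), -1)) = Mul(Add(-2582072, Mul(791, Pow(Add(777, 63), -1))), Pow(Add(-2349066, 1594151), -1)) = Mul(Add(-2582072, Mul(791, Pow(840, -1))), Pow(-754915, -1)) = Mul(Add(-2582072, Mul(791, Rational(1, 840))), Rational(-1, 754915)) = Mul(Add(-2582072, Rational(113, 120)), Rational(-1, 754915)) = Mul(Rational(-309848527, 120), Rational(-1, 754915)) = Rational(309848527, 90589800)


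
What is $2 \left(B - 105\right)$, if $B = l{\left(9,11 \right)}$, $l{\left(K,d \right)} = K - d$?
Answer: $-214$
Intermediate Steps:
$B = -2$ ($B = 9 - 11 = -2$)
$2 \left(B - 105\right) = 2 \left(-2 - 105\right) = 2 \left(-107\right) = -214$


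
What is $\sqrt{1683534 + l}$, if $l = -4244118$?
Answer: $2 i \sqrt{640146} \approx 1600.2 i$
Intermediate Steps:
$\sqrt{1683534 + l} = \sqrt{1683534 - 4244118} = \sqrt{-2560584} = 2 i \sqrt{640146}$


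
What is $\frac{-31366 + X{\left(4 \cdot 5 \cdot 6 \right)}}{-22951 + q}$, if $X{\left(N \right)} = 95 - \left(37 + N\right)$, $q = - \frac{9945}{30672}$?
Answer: $\frac{107106624}{78218113} \approx 1.3693$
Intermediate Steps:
$q = - \frac{1105}{3408}$ ($q = \left(-9945\right) \frac{1}{30672} = - \frac{1105}{3408} \approx -0.32424$)
$X{\left(N \right)} = 58 - N$
$\frac{-31366 + X{\left(4 \cdot 5 \cdot 6 \right)}}{-22951 + q} = \frac{-31366 + \left(58 - 4 \cdot 5 \cdot 6\right)}{-22951 - \frac{1105}{3408}} = \frac{-31366 + \left(58 - 20 \cdot 6\right)}{- \frac{78218113}{3408}} = \left(-31366 + \left(58 - 120\right)\right) \left(- \frac{3408}{78218113}\right) = \left(-31366 - 62\right) \left(- \frac{3408}{78218113}\right) = \left(-31428\right) \left(- \frac{3408}{78218113}\right) = \frac{107106624}{78218113}$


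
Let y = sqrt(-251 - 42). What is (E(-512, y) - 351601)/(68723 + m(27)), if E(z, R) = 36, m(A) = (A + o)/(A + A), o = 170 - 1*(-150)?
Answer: -18984510/3711389 ≈ -5.1152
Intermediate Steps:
o = 320 (o = 170 + 150 = 320)
y = I*sqrt(293) (y = sqrt(-293) = I*sqrt(293) ≈ 17.117*I)
m(A) = (320 + A)/(2*A) (m(A) = (A + 320)/(A + A) = (320 + A)/((2*A)) = (320 + A)*(1/(2*A)) = (320 + A)/(2*A))
(E(-512, y) - 351601)/(68723 + m(27)) = (36 - 351601)/(68723 + (1/2)*(320 + 27)/27) = -351565/(68723 + (1/2)*(1/27)*347) = -351565/(68723 + 347/54) = -351565/3711389/54 = -351565*54/3711389 = -18984510/3711389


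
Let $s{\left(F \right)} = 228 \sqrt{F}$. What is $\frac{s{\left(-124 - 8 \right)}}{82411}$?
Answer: $\frac{456 i \sqrt{33}}{82411} \approx 0.031786 i$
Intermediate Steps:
$\frac{s{\left(-124 - 8 \right)}}{82411} = \frac{228 \sqrt{-124 - 8}}{82411} = 228 \sqrt{-132} \cdot \frac{1}{82411} = 228 \cdot 2 i \sqrt{33} \cdot \frac{1}{82411} = 456 i \sqrt{33} \cdot \frac{1}{82411} = \frac{456 i \sqrt{33}}{82411}$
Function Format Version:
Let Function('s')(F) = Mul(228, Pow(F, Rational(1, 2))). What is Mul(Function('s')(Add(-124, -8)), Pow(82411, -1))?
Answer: Mul(Rational(456, 82411), I, Pow(33, Rational(1, 2))) ≈ Mul(0.031786, I)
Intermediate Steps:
Mul(Function('s')(Add(-124, -8)), Pow(82411, -1)) = Mul(Mul(228, Pow(Add(-124, -8), Rational(1, 2))), Pow(82411, -1)) = Mul(Mul(228, Pow(-132, Rational(1, 2))), Rational(1, 82411)) = Mul(Mul(228, Mul(2, I, Pow(33, Rational(1, 2)))), Rational(1, 82411)) = Mul(Mul(456, I, Pow(33, Rational(1, 2))), Rational(1, 82411)) = Mul(Rational(456, 82411), I, Pow(33, Rational(1, 2)))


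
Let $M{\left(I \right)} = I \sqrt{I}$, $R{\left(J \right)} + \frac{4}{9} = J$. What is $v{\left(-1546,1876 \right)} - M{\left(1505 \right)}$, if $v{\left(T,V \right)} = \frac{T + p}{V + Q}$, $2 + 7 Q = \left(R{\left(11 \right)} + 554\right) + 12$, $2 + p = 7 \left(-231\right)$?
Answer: $- \frac{199395}{123359} - 1505 \sqrt{1505} \approx -58387.0$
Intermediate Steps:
$R{\left(J \right)} = - \frac{4}{9} + J$
$M{\left(I \right)} = I^{\frac{3}{2}}$
$p = -1619$ ($p = -2 + 7 \left(-231\right) = -2 - 1617 = -1619$)
$Q = \frac{5171}{63}$ ($Q = - \frac{2}{7} + \frac{\left(\left(- \frac{4}{9} + 11\right) + 554\right) + 12}{7} = - \frac{2}{7} + \frac{\left(\frac{95}{9} + 554\right) + 12}{7} = - \frac{2}{7} + \frac{\frac{5081}{9} + 12}{7} = - \frac{2}{7} + \frac{1}{7} \cdot \frac{5189}{9} = - \frac{2}{7} + \frac{5189}{63} = \frac{5171}{63} \approx 82.079$)
$v{\left(T,V \right)} = \frac{-1619 + T}{\frac{5171}{63} + V}$ ($v{\left(T,V \right)} = \frac{T - 1619}{V + \frac{5171}{63}} = \frac{-1619 + T}{\frac{5171}{63} + V}$)
$v{\left(-1546,1876 \right)} - M{\left(1505 \right)} = \frac{63 \left(-1619 - 1546\right)}{5171 + 63 \cdot 1876} - 1505^{\frac{3}{2}} = 63 \frac{1}{5171 + 118188} \left(-3165\right) - 1505 \sqrt{1505} = 63 \cdot \frac{1}{123359} \left(-3165\right) - 1505 \sqrt{1505} = - \frac{199395}{123359} - 1505 \sqrt{1505}$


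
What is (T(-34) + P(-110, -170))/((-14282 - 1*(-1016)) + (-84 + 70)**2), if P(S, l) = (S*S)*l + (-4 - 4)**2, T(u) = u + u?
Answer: 1028502/6535 ≈ 157.38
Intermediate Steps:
T(u) = 2*u
P(S, l) = 64 + l*S**2 (P(S, l) = S**2*l + (-8)**2 = l*S**2 + 64 = 64 + l*S**2)
(T(-34) + P(-110, -170))/((-14282 - 1*(-1016)) + (-84 + 70)**2) = (2*(-34) + (64 - 170*(-110)**2))/((-14282 - 1*(-1016)) + (-84 + 70)**2) = (-68 + (64 - 170*12100))/((-14282 + 1016) + (-14)**2) = (-68 + (64 - 2057000))/(-13266 + 196) = (-68 - 2056936)/(-13070) = -2057004*(-1/13070) = 1028502/6535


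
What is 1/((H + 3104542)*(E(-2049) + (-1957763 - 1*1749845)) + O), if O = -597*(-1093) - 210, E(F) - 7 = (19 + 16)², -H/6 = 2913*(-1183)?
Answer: -1/88141386305705 ≈ -1.1345e-14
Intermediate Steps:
H = 20676474 (H = -17478*(-1183) = -6*(-3446079) = 20676474)
E(F) = 1232 (E(F) = 7 + (19 + 16)² = 7 + 35² = 7 + 1225 = 1232)
O = 652311 (O = 652521 - 210 = 652311)
1/((H + 3104542)*(E(-2049) + (-1957763 - 1*1749845)) + O) = 1/((20676474 + 3104542)*(1232 + (-1957763 - 1*1749845)) + 652311) = 1/(23781016*(1232 + (-1957763 - 1749845)) + 652311) = 1/(23781016*(1232 - 3707608) + 652311) = 1/(23781016*(-3706376) + 652311) = 1/(-88141386958016 + 652311) = 1/(-88141386305705) = -1/88141386305705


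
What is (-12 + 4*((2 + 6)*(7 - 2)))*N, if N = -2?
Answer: -296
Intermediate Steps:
(-12 + 4*((2 + 6)*(7 - 2)))*N = (-12 + 4*((2 + 6)*(7 - 2)))*(-2) = (-12 + 4*(8*5))*(-2) = (-12 + 4*40)*(-2) = (-12 + 160)*(-2) = 148*(-2) = -296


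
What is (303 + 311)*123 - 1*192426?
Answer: -116904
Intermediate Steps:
(303 + 311)*123 - 1*192426 = 614*123 - 192426 = 75522 - 192426 = -116904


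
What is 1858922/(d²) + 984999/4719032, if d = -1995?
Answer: 668033318341/988519228200 ≈ 0.67579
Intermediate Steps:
1858922/(d²) + 984999/4719032 = 1858922/((-1995)²) + 984999/4719032 = 1858922/3980025 + 984999*(1/4719032) = 1858922*(1/3980025) + 984999/4719032 = 97838/209475 + 984999/4719032 = 668033318341/988519228200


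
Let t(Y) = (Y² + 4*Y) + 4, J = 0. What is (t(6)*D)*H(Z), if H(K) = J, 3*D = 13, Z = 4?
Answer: 0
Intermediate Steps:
D = 13/3 (D = (⅓)*13 = 13/3 ≈ 4.3333)
H(K) = 0
t(Y) = 4 + Y² + 4*Y
(t(6)*D)*H(Z) = ((4 + 6² + 4*6)*(13/3))*0 = ((4 + 36 + 24)*(13/3))*0 = (64*(13/3))*0 = (832/3)*0 = 0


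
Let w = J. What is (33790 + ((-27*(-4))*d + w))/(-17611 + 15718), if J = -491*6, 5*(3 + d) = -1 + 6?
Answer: -30628/1893 ≈ -16.180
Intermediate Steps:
d = -2 (d = -3 + (-1 + 6)/5 = -3 + (⅕)*5 = -3 + 1 = -2)
J = -2946
w = -2946
(33790 + ((-27*(-4))*d + w))/(-17611 + 15718) = (33790 + (-27*(-4)*(-2) - 2946))/(-17611 + 15718) = (33790 + (108*(-2) - 2946))/(-1893) = (33790 + (-216 - 2946))*(-1/1893) = (33790 - 3162)*(-1/1893) = 30628*(-1/1893) = -30628/1893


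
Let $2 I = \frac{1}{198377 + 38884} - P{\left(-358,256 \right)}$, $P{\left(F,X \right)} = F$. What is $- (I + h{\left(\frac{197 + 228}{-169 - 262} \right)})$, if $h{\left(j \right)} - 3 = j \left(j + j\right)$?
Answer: $- \frac{16214299244305}{88147681242} \approx -183.94$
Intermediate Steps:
$h{\left(j \right)} = 3 + 2 j^{2}$ ($h{\left(j \right)} = 3 + j \left(j + j\right) = 3 + j 2 j = 3 + 2 j^{2}$)
$I = \frac{84939439}{474522}$ ($I = \frac{\frac{1}{198377 + 38884} - -358}{2} = \frac{\frac{1}{237261} + 358}{2} = \frac{1}{2} \cdot \frac{84939439}{237261} = \frac{84939439}{474522} \approx 179.0$)
$- (I + h{\left(\frac{197 + 228}{-169 - 262} \right)}) = - (\frac{84939439}{474522} + \left(3 + 2 \left(\frac{197 + 228}{-169 - 262}\right)^{2}\right)) = - (\frac{84939439}{474522} + \left(3 + 2 \left(\frac{425}{-431}\right)^{2}\right)) = - (\frac{84939439}{474522} + \left(3 + 2 \left(425 \left(- \frac{1}{431}\right)\right)^{2}\right)) = - (\frac{84939439}{474522} + \left(3 + 2 \left(- \frac{425}{431}\right)^{2}\right)) = - (\frac{84939439}{474522} + \left(3 + 2 \cdot \frac{180625}{185761}\right)) = - (\frac{84939439}{474522} + \left(3 + \frac{361250}{185761}\right)) = - (\frac{84939439}{474522} + \frac{918533}{185761}) = \left(-1\right) \frac{16214299244305}{88147681242} = - \frac{16214299244305}{88147681242}$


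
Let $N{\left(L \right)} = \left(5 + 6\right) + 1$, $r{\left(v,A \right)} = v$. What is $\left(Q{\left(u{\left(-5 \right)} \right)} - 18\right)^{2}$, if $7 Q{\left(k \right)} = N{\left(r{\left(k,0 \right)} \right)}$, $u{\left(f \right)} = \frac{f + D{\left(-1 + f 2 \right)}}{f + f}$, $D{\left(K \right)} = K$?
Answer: $\frac{12996}{49} \approx 265.22$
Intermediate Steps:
$u{\left(f \right)} = \frac{-1 + 3 f}{2 f}$ ($u{\left(f \right)} = \frac{f + \left(-1 + f 2\right)}{f + f} = \frac{f + \left(-1 + 2 f\right)}{2 f} = \left(-1 + 3 f\right) \frac{1}{2 f} = \frac{-1 + 3 f}{2 f}$)
$N{\left(L \right)} = 12$ ($N{\left(L \right)} = 11 + 1 = 12$)
$Q{\left(k \right)} = \frac{12}{7}$ ($Q{\left(k \right)} = \frac{1}{7} \cdot 12 = \frac{12}{7}$)
$\left(Q{\left(u{\left(-5 \right)} \right)} - 18\right)^{2} = \left(\frac{12}{7} - 18\right)^{2} = \left(- \frac{114}{7}\right)^{2} = \frac{12996}{49}$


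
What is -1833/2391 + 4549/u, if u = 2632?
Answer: 2017401/2097704 ≈ 0.96172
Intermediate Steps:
-1833/2391 + 4549/u = -1833/2391 + 4549/2632 = -1833*1/2391 + 4549*(1/2632) = -611/797 + 4549/2632 = 2017401/2097704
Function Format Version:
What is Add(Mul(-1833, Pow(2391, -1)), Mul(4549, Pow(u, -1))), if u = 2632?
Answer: Rational(2017401, 2097704) ≈ 0.96172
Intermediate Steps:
Add(Mul(-1833, Pow(2391, -1)), Mul(4549, Pow(u, -1))) = Add(Mul(-1833, Pow(2391, -1)), Mul(4549, Pow(2632, -1))) = Add(Mul(-1833, Rational(1, 2391)), Mul(4549, Rational(1, 2632))) = Add(Rational(-611, 797), Rational(4549, 2632)) = Rational(2017401, 2097704)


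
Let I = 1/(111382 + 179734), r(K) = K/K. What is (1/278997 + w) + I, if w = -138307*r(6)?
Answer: -11233362400036051/81220490652 ≈ -1.3831e+5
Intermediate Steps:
r(K) = 1
I = 1/291116 ≈ 3.4351e-6
w = -138307 (w = -138307*1 = -138307)
(1/278997 + w) + I = (1/278997 - 138307) + 1/291116 = -38587238078/278997 + 1/291116 = -11233362400036051/81220490652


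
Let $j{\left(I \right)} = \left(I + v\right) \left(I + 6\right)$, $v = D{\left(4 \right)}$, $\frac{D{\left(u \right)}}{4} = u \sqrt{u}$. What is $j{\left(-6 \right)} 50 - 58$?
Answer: $-58$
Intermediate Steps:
$D{\left(u \right)} = 4 u^{\frac{3}{2}}$ ($D{\left(u \right)} = 4 u \sqrt{u} = 4 u^{\frac{3}{2}}$)
$v = 32$ ($v = 4 \cdot 4^{\frac{3}{2}} = 4 \cdot 8 = 32$)
$j{\left(I \right)} = \left(6 + I\right) \left(32 + I\right)$ ($j{\left(I \right)} = \left(I + 32\right) \left(I + 6\right) = \left(32 + I\right) \left(6 + I\right) = \left(6 + I\right) \left(32 + I\right)$)
$j{\left(-6 \right)} 50 - 58 = \left(192 + \left(-6\right)^{2} + 38 \left(-6\right)\right) 50 - 58 = \left(192 + 36 - 228\right) 50 - 58 = 0 \cdot 50 - 58 = 0 - 58 = -58$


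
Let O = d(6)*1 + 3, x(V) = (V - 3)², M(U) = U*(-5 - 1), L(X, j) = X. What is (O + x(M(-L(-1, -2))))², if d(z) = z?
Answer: 8100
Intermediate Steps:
M(U) = -6*U (M(U) = U*(-6) = -6*U)
x(V) = (-3 + V)²
O = 9 (O = 6*1 + 3 = 6 + 3 = 9)
(O + x(M(-L(-1, -2))))² = (9 + (-3 - (-6)*(-1))²)² = (9 + (-3 - 6*1)²)² = (9 + (-3 - 6)²)² = (9 + (-9)²)² = (9 + 81)² = 90² = 8100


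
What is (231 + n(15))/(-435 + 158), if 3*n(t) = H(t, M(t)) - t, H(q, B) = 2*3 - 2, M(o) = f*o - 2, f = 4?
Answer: -682/831 ≈ -0.82070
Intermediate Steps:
M(o) = -2 + 4*o (M(o) = 4*o - 2 = -2 + 4*o)
H(q, B) = 4 (H(q, B) = 6 - 2 = 4)
n(t) = 4/3 - t/3 (n(t) = (4 - t)/3 = 4/3 - t/3)
(231 + n(15))/(-435 + 158) = (231 + (4/3 - 1/3*15))/(-435 + 158) = (231 + (4/3 - 5))/(-277) = (231 - 11/3)*(-1/277) = (682/3)*(-1/277) = -682/831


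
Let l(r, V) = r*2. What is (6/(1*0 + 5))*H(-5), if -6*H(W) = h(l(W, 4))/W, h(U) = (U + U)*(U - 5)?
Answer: 12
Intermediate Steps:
l(r, V) = 2*r
h(U) = 2*U*(-5 + U) (h(U) = (2*U)*(-5 + U) = 2*U*(-5 + U))
H(W) = 10/3 - 4*W/3 (H(W) = -2*(2*W)*(-5 + 2*W)/(6*W) = -4*W*(-5 + 2*W)/(6*W) = -(-20 + 8*W)/6 = 10/3 - 4*W/3)
(6/(1*0 + 5))*H(-5) = (6/(1*0 + 5))*(10/3 - 4/3*(-5)) = (6/(0 + 5))*(10/3 + 20/3) = (6/5)*10 = 12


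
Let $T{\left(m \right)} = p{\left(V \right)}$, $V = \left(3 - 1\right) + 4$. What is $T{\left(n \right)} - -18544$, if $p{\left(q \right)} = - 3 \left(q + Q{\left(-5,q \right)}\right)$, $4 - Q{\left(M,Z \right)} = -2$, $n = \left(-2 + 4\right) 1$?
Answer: $18508$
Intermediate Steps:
$n = 2$ ($n = 2 \cdot 1 = 2$)
$Q{\left(M,Z \right)} = 6$ ($Q{\left(M,Z \right)} = 4 - -2 = 4 + 2 = 6$)
$V = 6$ ($V = 2 + 4 = 6$)
$p{\left(q \right)} = -18 - 3 q$ ($p{\left(q \right)} = - 3 \left(q + 6\right) = - 3 \left(6 + q\right) = -18 - 3 q$)
$T{\left(m \right)} = -36$ ($T{\left(m \right)} = -18 - 18 = -36$)
$T{\left(n \right)} - -18544 = -36 - -18544 = -36 + 18544 = 18508$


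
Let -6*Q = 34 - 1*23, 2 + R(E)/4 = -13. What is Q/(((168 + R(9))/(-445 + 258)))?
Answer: 2057/648 ≈ 3.1744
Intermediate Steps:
R(E) = -60 (R(E) = -8 + 4*(-13) = -8 - 52 = -60)
Q = -11/6 (Q = -(34 - 1*23)/6 = -(34 - 23)/6 = -⅙*11 = -11/6 ≈ -1.8333)
Q/(((168 + R(9))/(-445 + 258))) = -11*(-445 + 258)/(168 - 60)/6 = -11/(6*(108/(-187))) = -11/(6*(108*(-1/187))) = -11/(6*(-108/187)) = -11/6*(-187/108) = 2057/648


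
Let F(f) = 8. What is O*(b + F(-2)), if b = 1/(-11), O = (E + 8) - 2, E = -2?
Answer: 348/11 ≈ 31.636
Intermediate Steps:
O = 4 (O = (-2 + 8) - 2 = 6 - 2 = 4)
b = -1/11 ≈ -0.090909
O*(b + F(-2)) = 4*(-1/11 + 8) = 4*(87/11) = 348/11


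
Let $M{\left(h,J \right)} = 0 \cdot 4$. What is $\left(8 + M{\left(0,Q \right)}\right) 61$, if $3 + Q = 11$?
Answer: $488$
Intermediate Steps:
$Q = 8$ ($Q = -3 + 11 = 8$)
$M{\left(h,J \right)} = 0$
$\left(8 + M{\left(0,Q \right)}\right) 61 = \left(8 + 0\right) 61 = 8 \cdot 61 = 488$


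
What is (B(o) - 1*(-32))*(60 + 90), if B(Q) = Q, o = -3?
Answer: 4350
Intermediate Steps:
(B(o) - 1*(-32))*(60 + 90) = (-3 - 1*(-32))*(60 + 90) = (-3 + 32)*150 = 29*150 = 4350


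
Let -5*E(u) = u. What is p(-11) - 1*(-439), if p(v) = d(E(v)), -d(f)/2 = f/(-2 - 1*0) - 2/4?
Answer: 2211/5 ≈ 442.20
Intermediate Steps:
E(u) = -u/5
d(f) = 1 + f (d(f) = -2*(f/(-2 - 1*0) - 2/4) = -2*(f/(-2 + 0) - 2*¼) = -2*(f/(-2) - ½) = -2*(f*(-½) - ½) = -2*(-f/2 - ½) = -2*(-½ - f/2) = 1 + f)
p(v) = 1 - v/5
p(-11) - 1*(-439) = (1 - ⅕*(-11)) - 1*(-439) = (1 + 11/5) + 439 = 16/5 + 439 = 2211/5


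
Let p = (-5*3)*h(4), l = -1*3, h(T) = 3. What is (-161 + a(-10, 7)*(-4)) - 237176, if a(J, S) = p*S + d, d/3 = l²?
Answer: -236185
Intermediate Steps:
l = -3
p = -45 (p = -5*3*3 = -15*3 = -45)
d = 27 (d = 3*(-3)² = 3*9 = 27)
a(J, S) = 27 - 45*S (a(J, S) = -45*S + 27 = 27 - 45*S)
(-161 + a(-10, 7)*(-4)) - 237176 = (-161 + (27 - 45*7)*(-4)) - 237176 = (-161 + (27 - 315)*(-4)) - 237176 = (-161 - 288*(-4)) - 237176 = (-161 + 1152) - 237176 = 991 - 237176 = -236185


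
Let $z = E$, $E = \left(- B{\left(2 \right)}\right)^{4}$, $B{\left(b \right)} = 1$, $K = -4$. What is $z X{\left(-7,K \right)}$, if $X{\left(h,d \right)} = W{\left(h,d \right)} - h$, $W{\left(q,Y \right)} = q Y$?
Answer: $35$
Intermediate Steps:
$W{\left(q,Y \right)} = Y q$
$E = 1$ ($E = \left(\left(-1\right) 1\right)^{4} = \left(-1\right)^{4} = 1$)
$z = 1$
$X{\left(h,d \right)} = - h + d h$ ($X{\left(h,d \right)} = d h - h = - h + d h$)
$z X{\left(-7,K \right)} = 1 \left(- 7 \left(-1 - 4\right)\right) = 1 \left(\left(-7\right) \left(-5\right)\right) = 1 \cdot 35 = 35$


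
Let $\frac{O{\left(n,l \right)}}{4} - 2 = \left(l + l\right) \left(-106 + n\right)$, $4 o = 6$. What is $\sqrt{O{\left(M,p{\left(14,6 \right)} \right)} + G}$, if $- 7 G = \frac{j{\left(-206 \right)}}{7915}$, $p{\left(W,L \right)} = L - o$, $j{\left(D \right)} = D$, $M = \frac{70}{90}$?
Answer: $\frac{i \sqrt{11603507601070}}{55405} \approx 61.482 i$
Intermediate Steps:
$o = \frac{3}{2}$ ($o = \frac{1}{4} \cdot 6 = \frac{3}{2} \approx 1.5$)
$M = \frac{7}{9}$ ($M = 70 \cdot \frac{1}{90} = \frac{7}{9} \approx 0.77778$)
$p{\left(W,L \right)} = - \frac{3}{2} + L$ ($p{\left(W,L \right)} = L - \frac{3}{2} = - \frac{3}{2} + L$)
$O{\left(n,l \right)} = 8 + 8 l \left(-106 + n\right)$ ($O{\left(n,l \right)} = 8 + 4 \left(l + l\right) \left(-106 + n\right) = 8 + 4 \cdot 2 l \left(-106 + n\right) = 8 + 8 l \left(-106 + n\right)$)
$G = \frac{206}{55405}$ ($G = - \frac{\left(-206\right) \frac{1}{7915}}{7} = \left(- \frac{1}{7}\right) \left(- \frac{206}{7915}\right) = \frac{206}{55405} \approx 0.0037181$)
$\sqrt{O{\left(M,p{\left(14,6 \right)} \right)} + G} = \sqrt{\left(8 - 848 \left(- \frac{3}{2} + 6\right) + 8 \left(- \frac{3}{2} + 6\right) \frac{7}{9}\right) + \frac{206}{55405}} = \sqrt{\left(8 - 3816 + 8 \cdot \frac{9}{2} \cdot \frac{7}{9}\right) + \frac{206}{55405}} = \sqrt{\left(8 - 3816 + 28\right) + \frac{206}{55405}} = \sqrt{-3780 + \frac{206}{55405}} = \sqrt{- \frac{209430694}{55405}} = \frac{i \sqrt{11603507601070}}{55405}$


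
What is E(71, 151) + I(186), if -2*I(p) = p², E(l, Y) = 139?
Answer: -17159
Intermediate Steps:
I(p) = -p²/2
E(71, 151) + I(186) = 139 - ½*186² = 139 - ½*34596 = 139 - 17298 = -17159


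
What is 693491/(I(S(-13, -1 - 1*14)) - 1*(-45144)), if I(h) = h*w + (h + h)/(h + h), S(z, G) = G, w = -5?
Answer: 693491/45220 ≈ 15.336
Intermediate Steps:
I(h) = 1 - 5*h (I(h) = h*(-5) + (h + h)/(h + h) = -5*h + (2*h)/((2*h)) = -5*h + (2*h)*(1/(2*h)) = -5*h + 1 = 1 - 5*h)
693491/(I(S(-13, -1 - 1*14)) - 1*(-45144)) = 693491/((1 - 5*(-1 - 1*14)) - 1*(-45144)) = 693491/((1 - 5*(-1 - 14)) + 45144) = 693491/((1 - 5*(-15)) + 45144) = 693491/((1 + 75) + 45144) = 693491/(76 + 45144) = 693491/45220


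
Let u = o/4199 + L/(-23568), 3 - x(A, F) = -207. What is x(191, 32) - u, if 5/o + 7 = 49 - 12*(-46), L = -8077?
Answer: 2054063008663/9797241168 ≈ 209.66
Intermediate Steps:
x(A, F) = 210 (x(A, F) = 3 - 1*(-207) = 3 + 207 = 210)
o = 5/594 (o = 5/(-7 + (49 - 12*(-46))) = 5/(-7 + (49 + 552)) = 5/(-7 + 601) = 5/594 ≈ 0.0084175)
u = 3357636617/9797241168 (u = (5/594)/4199 - 8077/(-23568) = (5/594)*(1/4199) - 8077*(-1/23568) = 5/2494206 + 8077/23568 = 3357636617/9797241168 ≈ 0.34271)
x(191, 32) - u = 210 - 1*3357636617/9797241168 = 210 - 3357636617/9797241168 = 2054063008663/9797241168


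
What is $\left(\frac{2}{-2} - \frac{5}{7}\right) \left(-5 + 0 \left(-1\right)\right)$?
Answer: $\frac{60}{7} \approx 8.5714$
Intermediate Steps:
$\left(\frac{2}{-2} - \frac{5}{7}\right) \left(-5 + 0 \left(-1\right)\right) = \left(2 \left(- \frac{1}{2}\right) - \frac{5}{7}\right) \left(-5 + 0\right) = \left(-1 - \frac{5}{7}\right) \left(-5\right) = \left(- \frac{12}{7}\right) \left(-5\right) = \frac{60}{7}$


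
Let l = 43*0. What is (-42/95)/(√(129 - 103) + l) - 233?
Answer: -233 - 21*√26/1235 ≈ -233.09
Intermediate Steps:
l = 0
(-42/95)/(√(129 - 103) + l) - 233 = (-42/95)/(√(129 - 103) + 0) - 233 = (-42*1/95)/(√26 + 0) - 233 = -42/95/√26 - 233 = (√26/26)*(-42/95) - 233 = -21*√26/1235 - 233 = -233 - 21*√26/1235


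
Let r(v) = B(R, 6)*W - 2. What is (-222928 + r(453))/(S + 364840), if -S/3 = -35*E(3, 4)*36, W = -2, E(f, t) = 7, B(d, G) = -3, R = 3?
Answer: -4287/7525 ≈ -0.56970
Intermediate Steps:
S = 26460 (S = -3*(-35*7)*36 = -(-735)*36 = -3*(-8820) = 26460)
r(v) = 4 (r(v) = -3*(-2) - 2 = 6 - 2 = 4)
(-222928 + r(453))/(S + 364840) = (-222928 + 4)/(26460 + 364840) = -222924/391300 = -222924*1/391300 = -4287/7525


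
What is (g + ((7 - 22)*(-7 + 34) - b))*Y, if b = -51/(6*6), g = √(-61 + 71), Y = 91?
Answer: -440713/12 + 91*√10 ≈ -36438.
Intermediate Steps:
g = √10 ≈ 3.1623
b = -17/12 (b = -51/36 = -51*1/36 = -17/12 ≈ -1.4167)
(g + ((7 - 22)*(-7 + 34) - b))*Y = (√10 + ((7 - 22)*(-7 + 34) - 1*(-17/12)))*91 = (√10 + (-15*27 + 17/12))*91 = (√10 + (-405 + 17/12))*91 = (√10 - 4843/12)*91 = (-4843/12 + √10)*91 = -440713/12 + 91*√10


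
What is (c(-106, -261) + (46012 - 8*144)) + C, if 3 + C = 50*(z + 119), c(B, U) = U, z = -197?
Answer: 40696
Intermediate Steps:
C = -3903 (C = -3 + 50*(-197 + 119) = -3 + 50*(-78) = -3 - 3900 = -3903)
(c(-106, -261) + (46012 - 8*144)) + C = (-261 + (46012 - 8*144)) - 3903 = (-261 + (46012 - 1152)) - 3903 = (-261 + 44860) - 3903 = 44599 - 3903 = 40696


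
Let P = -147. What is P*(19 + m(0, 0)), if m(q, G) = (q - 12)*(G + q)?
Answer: -2793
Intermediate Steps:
m(q, G) = (-12 + q)*(G + q)
P*(19 + m(0, 0)) = -147*(19 + (0² - 12*0 - 12*0 + 0*0)) = -147*(19 + (0 + 0 + 0 + 0)) = -147*(19 + 0) = -147*19 = -2793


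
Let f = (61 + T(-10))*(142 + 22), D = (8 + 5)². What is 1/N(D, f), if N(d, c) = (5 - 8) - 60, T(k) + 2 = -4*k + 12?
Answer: -1/63 ≈ -0.015873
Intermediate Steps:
T(k) = 10 - 4*k (T(k) = -2 + (-4*k + 12) = -2 + (12 - 4*k) = 10 - 4*k)
D = 169 (D = 13² = 169)
f = 18204 (f = (61 + (10 - 4*(-10)))*(142 + 22) = (61 + (10 + 40))*164 = (61 + 50)*164 = 111*164 = 18204)
N(d, c) = -63 (N(d, c) = -3 - 60 = -63)
1/N(D, f) = 1/(-63) = -1/63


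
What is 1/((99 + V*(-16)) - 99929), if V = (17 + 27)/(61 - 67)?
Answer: -3/299138 ≈ -1.0029e-5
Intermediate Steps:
V = -22/3 (V = 44/(-6) = 44*(-⅙) = -22/3 ≈ -7.3333)
1/((99 + V*(-16)) - 99929) = 1/((99 - 22/3*(-16)) - 99929) = 1/((99 + 352/3) - 99929) = 1/(649/3 - 99929) = 1/(-299138/3) = -3/299138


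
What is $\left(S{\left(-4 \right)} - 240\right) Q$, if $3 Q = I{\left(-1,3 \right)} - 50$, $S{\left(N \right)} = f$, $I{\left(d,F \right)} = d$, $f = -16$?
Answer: $4352$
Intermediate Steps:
$S{\left(N \right)} = -16$
$Q = -17$ ($Q = \frac{-1 - 50}{3} = \frac{1}{3} \left(-51\right) = -17$)
$\left(S{\left(-4 \right)} - 240\right) Q = \left(-16 - 240\right) \left(-17\right) = \left(-256\right) \left(-17\right) = 4352$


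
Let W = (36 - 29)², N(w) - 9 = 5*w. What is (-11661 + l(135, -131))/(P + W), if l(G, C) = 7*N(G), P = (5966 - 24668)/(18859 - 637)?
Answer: -719769/5024 ≈ -143.27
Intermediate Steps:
N(w) = 9 + 5*w
P = -3117/3037 (P = -18702/18222 = -18702*1/18222 = -3117/3037 ≈ -1.0263)
W = 49 (W = 7² = 49)
l(G, C) = 63 + 35*G (l(G, C) = 7*(9 + 5*G) = 63 + 35*G)
(-11661 + l(135, -131))/(P + W) = (-11661 + (63 + 35*135))/(-3117/3037 + 49) = (-11661 + (63 + 4725))/(145696/3037) = (-11661 + 4788)*(3037/145696) = -6873*3037/145696 = -719769/5024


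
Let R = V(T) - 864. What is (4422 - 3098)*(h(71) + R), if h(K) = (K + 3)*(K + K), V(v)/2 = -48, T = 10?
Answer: 12641552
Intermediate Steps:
V(v) = -96 (V(v) = 2*(-48) = -96)
R = -960 (R = -96 - 864 = -960)
h(K) = 2*K*(3 + K) (h(K) = (3 + K)*(2*K) = 2*K*(3 + K))
(4422 - 3098)*(h(71) + R) = (4422 - 3098)*(2*71*(3 + 71) - 960) = 1324*(2*71*74 - 960) = 1324*(10508 - 960) = 1324*9548 = 12641552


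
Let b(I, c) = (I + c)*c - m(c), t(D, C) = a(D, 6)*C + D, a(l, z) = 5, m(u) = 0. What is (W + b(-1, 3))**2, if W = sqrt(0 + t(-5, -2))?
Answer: (6 + I*sqrt(15))**2 ≈ 21.0 + 46.476*I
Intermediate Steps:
t(D, C) = D + 5*C (t(D, C) = 5*C + D = D + 5*C)
W = I*sqrt(15) (W = sqrt(0 + (-5 + 5*(-2))) = sqrt(0 + (-5 - 10)) = sqrt(0 - 15) = sqrt(-15) = I*sqrt(15) ≈ 3.873*I)
b(I, c) = c*(I + c) (b(I, c) = (I + c)*c - 1*0 = c*(I + c) + 0 = c*(I + c))
(W + b(-1, 3))**2 = (I*sqrt(15) + 3*(-1 + 3))**2 = (I*sqrt(15) + 3*2)**2 = (I*sqrt(15) + 6)**2 = (6 + I*sqrt(15))**2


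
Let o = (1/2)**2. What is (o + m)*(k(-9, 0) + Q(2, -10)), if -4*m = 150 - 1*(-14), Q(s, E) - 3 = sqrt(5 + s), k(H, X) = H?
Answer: 489/2 - 163*sqrt(7)/4 ≈ 136.69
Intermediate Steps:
Q(s, E) = 3 + sqrt(5 + s)
m = -41 (m = -(150 - 1*(-14))/4 = -(150 + 14)/4 = -1/4*164 = -41)
o = 1/4 (o = (1/2)**2 = 1/4 ≈ 0.25000)
(o + m)*(k(-9, 0) + Q(2, -10)) = (1/4 - 41)*(-9 + (3 + sqrt(5 + 2))) = -163*(-9 + (3 + sqrt(7)))/4 = -163*(-6 + sqrt(7))/4 = 489/2 - 163*sqrt(7)/4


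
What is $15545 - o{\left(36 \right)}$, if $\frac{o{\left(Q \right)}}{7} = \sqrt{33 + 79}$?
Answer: $15545 - 28 \sqrt{7} \approx 15471.0$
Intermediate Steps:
$o{\left(Q \right)} = 28 \sqrt{7}$ ($o{\left(Q \right)} = 7 \sqrt{33 + 79} = 7 \sqrt{112} = 7 \cdot 4 \sqrt{7} = 28 \sqrt{7}$)
$15545 - o{\left(36 \right)} = 15545 - 28 \sqrt{7}$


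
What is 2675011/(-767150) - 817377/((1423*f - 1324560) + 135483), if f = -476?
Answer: -3175023011/1041329410 ≈ -3.0490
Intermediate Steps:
2675011/(-767150) - 817377/((1423*f - 1324560) + 135483) = 2675011/(-767150) - 817377/((1423*(-476) - 1324560) + 135483) = 2675011*(-1/767150) - 817377/((-677348 - 1324560) + 135483) = -2675011/767150 - 817377/(-2001908 + 135483) = -2675011/767150 - 817377/(-1866425) = -2675011/767150 - 817377*(-1/1866425) = -2675011/767150 + 74307/169675 = -3175023011/1041329410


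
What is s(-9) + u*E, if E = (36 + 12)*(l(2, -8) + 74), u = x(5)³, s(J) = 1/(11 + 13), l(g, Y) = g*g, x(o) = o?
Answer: 11232001/24 ≈ 4.6800e+5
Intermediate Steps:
l(g, Y) = g²
s(J) = 1/24
u = 125 (u = 5³ = 125)
E = 3744 (E = (36 + 12)*(2² + 74) = 48*(4 + 74) = 48*78 = 3744)
s(-9) + u*E = 1/24 + 125*3744 = 1/24 + 468000 = 11232001/24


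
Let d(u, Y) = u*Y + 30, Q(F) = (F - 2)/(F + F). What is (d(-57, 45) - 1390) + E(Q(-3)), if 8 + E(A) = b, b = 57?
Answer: -3876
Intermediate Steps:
Q(F) = (-2 + F)/(2*F) (Q(F) = (-2 + F)/((2*F)) = (-2 + F)*(1/(2*F)) = (-2 + F)/(2*F))
d(u, Y) = 30 + Y*u (d(u, Y) = Y*u + 30 = 30 + Y*u)
E(A) = 49 (E(A) = -8 + 57 = 49)
(d(-57, 45) - 1390) + E(Q(-3)) = ((30 + 45*(-57)) - 1390) + 49 = ((30 - 2565) - 1390) + 49 = (-2535 - 1390) + 49 = -3925 + 49 = -3876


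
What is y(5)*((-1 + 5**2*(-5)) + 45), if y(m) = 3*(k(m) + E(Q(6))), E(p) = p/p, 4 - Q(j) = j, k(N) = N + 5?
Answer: -2673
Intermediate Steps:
k(N) = 5 + N
Q(j) = 4 - j
E(p) = 1
y(m) = 18 + 3*m (y(m) = 3*((5 + m) + 1) = 3*(6 + m) = 18 + 3*m)
y(5)*((-1 + 5**2*(-5)) + 45) = (18 + 3*5)*((-1 + 5**2*(-5)) + 45) = (18 + 15)*((-1 + 25*(-5)) + 45) = 33*((-1 - 125) + 45) = 33*(-126 + 45) = 33*(-81) = -2673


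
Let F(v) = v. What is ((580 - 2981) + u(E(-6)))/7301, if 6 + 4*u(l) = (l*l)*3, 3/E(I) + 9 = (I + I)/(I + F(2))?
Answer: -5491/16688 ≈ -0.32904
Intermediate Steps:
E(I) = 3/(-9 + 2*I/(2 + I)) (E(I) = 3/(-9 + (I + I)/(I + 2)) = 3/(-9 + (2*I)/(2 + I)) = 3/(-9 + 2*I/(2 + I)))
u(l) = -3/2 + 3*l²/4 (u(l) = -3/2 + ((l*l)*3)/4 = -3/2 + (l²*3)/4 = -3/2 + (3*l²)/4 = -3/2 + 3*l²/4)
((580 - 2981) + u(E(-6)))/7301 = ((580 - 2981) + (-3/2 + 3*(3*(-2 - 1*(-6))/(18 + 7*(-6)))²/4))/7301 = (-2401 + (-3/2 + 3*(3*(-2 + 6)/(18 - 42))²/4))*(1/7301) = (-2401 + (-3/2 + 3*(3*4/(-24))²/4))*(1/7301) = (-2401 + (-3/2 + 3*(3*(-1/24)*4)²/4))*(1/7301) = (-2401 + (-3/2 + 3*(-½)²/4))*(1/7301) = (-2401 + (-3/2 + (¾)*(¼)))*(1/7301) = (-2401 + (-3/2 + 3/16))*(1/7301) = (-2401 - 21/16)*(1/7301) = -38437/16*1/7301 = -5491/16688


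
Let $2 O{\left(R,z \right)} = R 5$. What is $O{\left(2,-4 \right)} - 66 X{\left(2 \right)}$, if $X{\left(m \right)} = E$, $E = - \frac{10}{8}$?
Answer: $\frac{175}{2} \approx 87.5$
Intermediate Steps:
$O{\left(R,z \right)} = \frac{5 R}{2}$ ($O{\left(R,z \right)} = \frac{R 5}{2} = \frac{5 R}{2}$)
$E = - \frac{5}{4}$ ($E = \left(-10\right) \frac{1}{8} = - \frac{5}{4} \approx -1.25$)
$X{\left(m \right)} = - \frac{5}{4}$
$O{\left(2,-4 \right)} - 66 X{\left(2 \right)} = \frac{5}{2} \cdot 2 - - \frac{165}{2} = 5 + \frac{165}{2} = \frac{175}{2}$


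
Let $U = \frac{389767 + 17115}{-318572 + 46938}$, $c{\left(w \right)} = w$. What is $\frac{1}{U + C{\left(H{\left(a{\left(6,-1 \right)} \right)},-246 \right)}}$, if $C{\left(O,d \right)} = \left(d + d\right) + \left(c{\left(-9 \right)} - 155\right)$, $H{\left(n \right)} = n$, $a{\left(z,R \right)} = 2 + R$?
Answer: $- \frac{135817}{89299393} \approx -0.0015209$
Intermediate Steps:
$U = - \frac{203441}{135817}$ ($U = \frac{406882}{-271634} = 406882 \left(- \frac{1}{271634}\right) = - \frac{203441}{135817} \approx -1.4979$)
$C{\left(O,d \right)} = -164 + 2 d$ ($C{\left(O,d \right)} = \left(d + d\right) - 164 = 2 d - 164 = -164 + 2 d$)
$\frac{1}{U + C{\left(H{\left(a{\left(6,-1 \right)} \right)},-246 \right)}} = \frac{1}{- \frac{203441}{135817} + \left(-164 + 2 \left(-246\right)\right)} = \frac{1}{- \frac{203441}{135817} - 656} = \frac{1}{- \frac{89299393}{135817}} = - \frac{135817}{89299393}$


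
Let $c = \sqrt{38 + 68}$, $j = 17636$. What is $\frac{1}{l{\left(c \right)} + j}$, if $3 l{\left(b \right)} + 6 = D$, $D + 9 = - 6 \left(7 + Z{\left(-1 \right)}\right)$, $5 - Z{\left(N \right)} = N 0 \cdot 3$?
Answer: $\frac{1}{17607} \approx 5.6796 \cdot 10^{-5}$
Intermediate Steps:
$Z{\left(N \right)} = 5$ ($Z{\left(N \right)} = 5 - N 0 \cdot 3 = 5 - 0 \cdot 3 = 5 - 0 = 5 + 0 = 5$)
$D = -81$ ($D = -9 - 6 \left(7 + 5\right) = -9 - 72 = -81$)
$c = \sqrt{106} \approx 10.296$
$l{\left(b \right)} = -29$ ($l{\left(b \right)} = -2 + \frac{1}{3} \left(-81\right) = -2 - 27 = -29$)
$\frac{1}{l{\left(c \right)} + j} = \frac{1}{-29 + 17636} = \frac{1}{17607}$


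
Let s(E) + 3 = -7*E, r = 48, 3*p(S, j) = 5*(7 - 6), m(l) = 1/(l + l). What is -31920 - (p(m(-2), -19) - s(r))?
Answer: -96782/3 ≈ -32261.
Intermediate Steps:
m(l) = 1/(2*l)
p(S, j) = 5/3 (p(S, j) = (5*(7 - 6))/3 = (5*1)/3 = (1/3)*5 = 5/3)
s(E) = -3 - 7*E
-31920 - (p(m(-2), -19) - s(r)) = -31920 - (5/3 - (-3 - 7*48)) = -31920 - (5/3 - (-3 - 336)) = -31920 - (5/3 - 1*(-339)) = -31920 - (5/3 + 339) = -31920 - 1*1022/3 = -31920 - 1022/3 = -96782/3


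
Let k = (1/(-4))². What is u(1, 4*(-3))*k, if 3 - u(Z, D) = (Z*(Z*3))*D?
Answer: 39/16 ≈ 2.4375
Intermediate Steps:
k = 1/16 (k = (-¼)² = 1/16 ≈ 0.062500)
u(Z, D) = 3 - 3*D*Z² (u(Z, D) = 3 - Z*(Z*3)*D = 3 - Z*(3*Z)*D = 3 - 3*Z²*D = 3 - 3*D*Z²)
u(1, 4*(-3))*k = (3 - 3*4*(-3)*1²)*(1/16) = (3 - 3*(-12)*1)*(1/16) = (3 + 36)*(1/16) = 39*(1/16) = 39/16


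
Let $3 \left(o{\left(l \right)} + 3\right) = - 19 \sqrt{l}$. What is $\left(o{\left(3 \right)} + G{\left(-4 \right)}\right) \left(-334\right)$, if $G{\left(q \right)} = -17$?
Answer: $6680 + \frac{6346 \sqrt{3}}{3} \approx 10344.0$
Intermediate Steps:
$o{\left(l \right)} = -3 - \frac{19 \sqrt{l}}{3}$ ($o{\left(l \right)} = -3 + \frac{\left(-19\right) \sqrt{l}}{3} = -3 - \frac{19 \sqrt{l}}{3}$)
$\left(o{\left(3 \right)} + G{\left(-4 \right)}\right) \left(-334\right) = \left(\left(-3 - \frac{19 \sqrt{3}}{3}\right) - 17\right) \left(-334\right) = \left(-20 - \frac{19 \sqrt{3}}{3}\right) \left(-334\right) = 6680 + \frac{6346 \sqrt{3}}{3}$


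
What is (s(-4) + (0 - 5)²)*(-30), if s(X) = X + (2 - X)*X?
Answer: 90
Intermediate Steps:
s(X) = X + X*(2 - X)
(s(-4) + (0 - 5)²)*(-30) = (-4*(3 - 1*(-4)) + (0 - 5)²)*(-30) = (-4*(3 + 4) + (-5)²)*(-30) = (-4*7 + 25)*(-30) = (-28 + 25)*(-30) = -3*(-30) = 90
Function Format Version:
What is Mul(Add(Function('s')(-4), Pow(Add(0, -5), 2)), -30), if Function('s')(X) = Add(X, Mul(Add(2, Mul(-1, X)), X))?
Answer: 90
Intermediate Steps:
Function('s')(X) = Add(X, Mul(X, Add(2, Mul(-1, X))))
Mul(Add(Function('s')(-4), Pow(Add(0, -5), 2)), -30) = Mul(Add(Mul(-4, Add(3, Mul(-1, -4))), Pow(Add(0, -5), 2)), -30) = Mul(Add(Mul(-4, Add(3, 4)), Pow(-5, 2)), -30) = Mul(Add(Mul(-4, 7), 25), -30) = Mul(Add(-28, 25), -30) = Mul(-3, -30) = 90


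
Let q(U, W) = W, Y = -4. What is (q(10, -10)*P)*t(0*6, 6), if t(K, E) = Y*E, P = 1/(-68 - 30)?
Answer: -120/49 ≈ -2.4490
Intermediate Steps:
P = -1/98 (P = 1/(-98) = -1/98 ≈ -0.010204)
t(K, E) = -4*E
(q(10, -10)*P)*t(0*6, 6) = (-10*(-1/98))*(-4*6) = (5/49)*(-24) = -120/49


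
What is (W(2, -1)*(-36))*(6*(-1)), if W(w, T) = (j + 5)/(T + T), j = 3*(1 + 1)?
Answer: -1188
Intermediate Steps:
j = 6 (j = 3*2 = 6)
W(w, T) = 11/(2*T) (W(w, T) = (6 + 5)/(T + T) = 11/((2*T)) = 11*(1/(2*T)) = 11/(2*T))
(W(2, -1)*(-36))*(6*(-1)) = (((11/2)/(-1))*(-36))*(6*(-1)) = (((11/2)*(-1))*(-36))*(-6) = -11/2*(-36)*(-6) = 198*(-6) = -1188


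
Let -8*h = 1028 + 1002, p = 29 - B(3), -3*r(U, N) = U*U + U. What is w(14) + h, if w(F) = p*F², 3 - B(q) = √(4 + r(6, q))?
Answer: 19369/4 + 196*I*√10 ≈ 4842.3 + 619.81*I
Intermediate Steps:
r(U, N) = -U/3 - U²/3 (r(U, N) = -(U*U + U)/3 = -(U² + U)/3 = -(U + U²)/3 = -U/3 - U²/3)
B(q) = 3 - I*√10 (B(q) = 3 - √(4 - ⅓*6*(1 + 6)) = 3 - √(4 - ⅓*6*7) = 3 - √(4 - 14) = 3 - √(-10) = 3 - I*√10)
p = 26 + I*√10 (p = 29 - (3 - I*√10) = 29 + (-3 + I*√10) = 26 + I*√10 ≈ 26.0 + 3.1623*I)
w(F) = F²*(26 + I*√10) (w(F) = (26 + I*√10)*F² = F²*(26 + I*√10))
h = -1015/4 (h = -(1028 + 1002)/8 = -⅛*2030 = -1015/4 ≈ -253.75)
w(14) + h = 14²*(26 + I*√10) - 1015/4 = 196*(26 + I*√10) - 1015/4 = (5096 + 196*I*√10) - 1015/4 = 19369/4 + 196*I*√10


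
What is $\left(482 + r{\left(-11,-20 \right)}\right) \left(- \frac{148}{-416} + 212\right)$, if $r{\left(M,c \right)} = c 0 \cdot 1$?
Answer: $\frac{5322485}{52} \approx 1.0236 \cdot 10^{5}$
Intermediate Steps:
$r{\left(M,c \right)} = 0$ ($r{\left(M,c \right)} = 0 \cdot 1 = 0$)
$\left(482 + r{\left(-11,-20 \right)}\right) \left(- \frac{148}{-416} + 212\right) = \left(482 + 0\right) \left(- \frac{148}{-416} + 212\right) = 482 \left(\left(-148\right) \left(- \frac{1}{416}\right) + 212\right) = 482 \left(\frac{37}{104} + 212\right) = 482 \cdot \frac{22085}{104} = \frac{5322485}{52}$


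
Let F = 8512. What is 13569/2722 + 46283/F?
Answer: 120740827/11584832 ≈ 10.422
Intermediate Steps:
13569/2722 + 46283/F = 13569/2722 + 46283/8512 = 120740827/11584832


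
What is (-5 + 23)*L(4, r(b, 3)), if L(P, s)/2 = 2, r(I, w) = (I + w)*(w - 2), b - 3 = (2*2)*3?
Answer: 72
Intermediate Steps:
b = 15 (b = 3 + (2*2)*3 = 3 + 4*3 = 3 + 12 = 15)
r(I, w) = (-2 + w)*(I + w) (r(I, w) = (I + w)*(-2 + w) = (-2 + w)*(I + w))
L(P, s) = 4 (L(P, s) = 2*2 = 4)
(-5 + 23)*L(4, r(b, 3)) = (-5 + 23)*4 = 18*4 = 72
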